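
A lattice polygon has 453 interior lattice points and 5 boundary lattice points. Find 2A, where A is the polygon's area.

By Pick's theorem, A = I + B/2 − 1 = 453 + 5/2 − 1 = 909/2.
Hence 2A = 909.

909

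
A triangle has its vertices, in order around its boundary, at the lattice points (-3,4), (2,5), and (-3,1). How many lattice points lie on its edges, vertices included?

Summing gcd(|Δx|,|Δy|) over the edges gives the boundary count: gcd(5,1) + gcd(5,4) + gcd(0,3) = 1+1+3 = 5.

5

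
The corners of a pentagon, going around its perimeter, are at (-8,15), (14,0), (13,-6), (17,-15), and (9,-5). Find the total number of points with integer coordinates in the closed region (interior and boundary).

125

By the shoelace formula, twice the signed area is |[(-8)·0 − 14·15] + [14·(-6) − 13·0] + [13·(-15) − 17·(-6)] + [17·(-5) − 9·(-15)] + [9·15 − (-8)·(-5)]| = 242, so the area is 121.
Along each edge there are gcd(|Δx|,|Δy|)+1 lattice points, so counting each shared vertex once the boundary has gcd(22,15) + gcd(1,6) + gcd(4,9) + gcd(8,10) + gcd(17,20) = 1+1+1+2+1 = 6.
Pick's theorem gives I = A − B/2 + 1 = 121 − 6/2 + 1 = 119, so the closed region contains I + B = 119 + 6 = 125 lattice points.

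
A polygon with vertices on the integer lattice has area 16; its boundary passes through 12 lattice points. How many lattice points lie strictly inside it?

11

From Pick's theorem, I = A − B/2 + 1 = 16 − 12/2 + 1 = 11.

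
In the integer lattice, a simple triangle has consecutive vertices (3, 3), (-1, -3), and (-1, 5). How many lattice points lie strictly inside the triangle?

11

Using the shoelace formula, 2A = |[3·(-3) − (-1)·3] + [(-1)·5 − (-1)·(-3)] + [(-1)·3 − 3·5]| = 32, so the area is 16.
Summing gcd(|Δx|,|Δy|) over the edges gives the boundary count: gcd(4,6) + gcd(0,8) + gcd(4,2) = 2+8+2 = 12.
By Pick's theorem A = I + B/2 − 1, so I = 16 − 12/2 + 1 = 11.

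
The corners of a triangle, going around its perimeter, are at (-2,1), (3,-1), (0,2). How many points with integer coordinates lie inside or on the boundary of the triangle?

Using the shoelace formula, 2A = |[(-2)·(-1) − 3·1] + [3·2 − 0·(-1)] + [0·1 − (-2)·2]| = 9, so the area is 9/2.
Along each edge there are gcd(|Δx|,|Δy|)+1 lattice points, so counting each shared vertex once the boundary has gcd(5,2) + gcd(3,3) + gcd(2,1) = 1+3+1 = 5.
Pick's theorem gives I = A − B/2 + 1 = 9/2 − 5/2 + 1 = 3, so the closed region contains I + B = 3 + 5 = 8 lattice points.

8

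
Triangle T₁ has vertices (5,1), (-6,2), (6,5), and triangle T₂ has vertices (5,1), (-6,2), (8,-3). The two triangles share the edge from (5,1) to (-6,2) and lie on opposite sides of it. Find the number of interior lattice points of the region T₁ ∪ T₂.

The union is the simple quadrilateral with vertices (5,1), (6,5), (-6,2), (8,-3) in order.
The shoelace formula gives twice the area as |(5·5 − 6·1) + (6·2 − (-6)·5) + ((-6)·(-3) − 8·2) + (8·1 − 5·(-3))| = 86, so the area is 43.
Along each edge there are gcd(|Δx|,|Δy|)+1 lattice points, so counting each shared vertex once the boundary has gcd(1,4) + gcd(12,3) + gcd(14,5) + gcd(3,4) = 1+3+1+1 = 6.
By Pick's theorem I = A − B/2 + 1 = 43 − 6/2 + 1 = 41.

41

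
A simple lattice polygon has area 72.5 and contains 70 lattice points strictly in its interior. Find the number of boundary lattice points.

7

Pick's theorem gives A = I + B/2 − 1, so B = 2(A − I + 1) = 2(72.5 − 70 + 1) = 7.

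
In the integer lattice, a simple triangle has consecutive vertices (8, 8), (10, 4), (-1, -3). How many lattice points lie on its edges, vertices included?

Along each edge there are gcd(|Δx|,|Δy|)+1 lattice points, so counting each shared vertex once the boundary has gcd(2,4) + gcd(11,7) + gcd(9,11) = 2+1+1 = 4.

4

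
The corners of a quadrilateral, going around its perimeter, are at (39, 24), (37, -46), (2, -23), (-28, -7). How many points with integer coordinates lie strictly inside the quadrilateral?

By the shoelace formula, twice the signed area is |(39·(-46) − 37·24) + (37·(-23) − 2·(-46)) + (2·(-7) − (-28)·(-23)) + ((-28)·24 − 39·(-7))| = 4498, so the area is 2249.
Summing gcd(|Δx|,|Δy|) over the edges gives the boundary count: gcd(2,70) + gcd(35,23) + gcd(30,16) + gcd(67,31) = 2+1+2+1 = 6.
By Pick's theorem A = I + B/2 − 1, so I = 2249 − 6/2 + 1 = 2247.

2247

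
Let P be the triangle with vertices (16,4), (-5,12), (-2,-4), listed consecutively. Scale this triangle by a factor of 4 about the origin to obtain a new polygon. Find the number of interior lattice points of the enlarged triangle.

Using the shoelace formula, 2A = |[16·12 − (-5)·4] + [(-5)·(-4) − (-2)·12] + [(-2)·4 − 16·(-4)]| = 312, so the area is 156.
Summing gcd(|Δx|,|Δy|) over the edges gives the boundary count: gcd(21,8) + gcd(3,16) + gcd(18,8) = 1+1+2 = 4.
Scaling by 4 multiplies the area by 4² = 16 (so the new area is 2496) and multiplies the boundary lattice-point count by 4, giving 16.
By Pick's theorem, the interior count of the dilated polygon is 2496 − 16/2 + 1 = 2489.

2489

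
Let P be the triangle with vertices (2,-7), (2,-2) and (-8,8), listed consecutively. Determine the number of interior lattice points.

By the shoelace formula, twice the signed area is |(2·(-2) − 2·(-7)) + (2·8 − (-8)·(-2)) + ((-8)·(-7) − 2·8)| = 50, so the area is 25.
The number of boundary lattice points is Σ gcd(|Δx|,|Δy|) = gcd(0,5) + gcd(10,10) + gcd(10,15) = 5+10+5 = 20.
By Pick's theorem A = I + B/2 − 1, so I = 25 − 20/2 + 1 = 16.

16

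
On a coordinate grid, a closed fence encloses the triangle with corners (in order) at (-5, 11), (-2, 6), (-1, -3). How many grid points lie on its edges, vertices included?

The number of boundary lattice points is Σ gcd(|Δx|,|Δy|) = gcd(3,5) + gcd(1,9) + gcd(4,14) = 1+1+2 = 4.

4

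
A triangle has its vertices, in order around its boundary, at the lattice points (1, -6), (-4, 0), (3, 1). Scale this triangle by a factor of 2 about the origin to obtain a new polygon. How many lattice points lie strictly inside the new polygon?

92

The shoelace formula gives twice the area as |[1·0 − (-4)·(-6)] + [(-4)·1 − 3·0] + [3·(-6) − 1·1]| = 47, so the area is 47/2.
Summing gcd(|Δx|,|Δy|) over the edges gives the boundary count: gcd(5,6) + gcd(7,1) + gcd(2,7) = 1+1+1 = 3.
Scaling by 2 multiplies the area by 2² = 4 (so the new area is 94) and multiplies the boundary lattice-point count by 2, giving 6.
By Pick's theorem, the interior count of the dilated polygon is 94 − 6/2 + 1 = 92.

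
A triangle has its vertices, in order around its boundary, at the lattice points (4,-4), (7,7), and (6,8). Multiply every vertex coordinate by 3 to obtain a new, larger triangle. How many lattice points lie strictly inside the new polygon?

58

The shoelace formula gives twice the area as |(4·7 − 7·(-4)) + (7·8 − 6·7) + (6·(-4) − 4·8)| = 14, so the area is 7.
Along each edge there are gcd(|Δx|,|Δy|)+1 lattice points, so counting each shared vertex once the boundary has gcd(3,11) + gcd(1,1) + gcd(2,12) = 1+1+2 = 4.
Scaling by 3 multiplies the area by 3² = 9 (so the new area is 63) and multiplies the boundary lattice-point count by 3, giving 12.
By Pick's theorem, the interior count of the dilated polygon is 63 − 12/2 + 1 = 58.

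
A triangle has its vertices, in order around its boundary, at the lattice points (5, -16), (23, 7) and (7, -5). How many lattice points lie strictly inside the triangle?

74

Using the shoelace formula, 2A = |(5·7 − 23·(-16)) + (23·(-5) − 7·7) + (7·(-16) − 5·(-5))| = 152, so the area is 76.
Along each edge there are gcd(|Δx|,|Δy|)+1 lattice points, so counting each shared vertex once the boundary has gcd(18,23) + gcd(16,12) + gcd(2,11) = 1+4+1 = 6.
Pick's theorem gives I = A − B/2 + 1 = 76 − 6/2 + 1 = 74.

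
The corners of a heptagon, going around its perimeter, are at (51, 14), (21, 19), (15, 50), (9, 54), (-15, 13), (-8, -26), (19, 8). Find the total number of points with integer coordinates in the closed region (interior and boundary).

1762

By the shoelace formula, twice the signed area is |[51·19 − 21·14] + [21·50 − 15·19] + [15·54 − 9·50] + [9·13 − (-15)·54] + [(-15)·(-26) − (-8)·13] + [(-8)·8 − 19·(-26)] + [19·14 − 51·8]| = 3509, so the area is 3509/2.
Summing gcd(|Δx|,|Δy|) over the edges gives the boundary count: gcd(30,5) + gcd(6,31) + gcd(6,4) + gcd(24,41) + gcd(7,39) + gcd(27,34) + gcd(32,6) = 5+1+2+1+1+1+2 = 13.
Pick's theorem gives I = A − B/2 + 1 = 3509/2 − 13/2 + 1 = 1749, so the closed region contains I + B = 1749 + 13 = 1762 lattice points.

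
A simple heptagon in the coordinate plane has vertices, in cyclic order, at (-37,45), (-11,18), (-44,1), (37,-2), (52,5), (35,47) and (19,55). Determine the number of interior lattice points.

By the shoelace formula, twice the signed area is |((-37)·18 − (-11)·45) + ((-11)·1 − (-44)·18) + ((-44)·(-2) − 37·1) + (37·5 − 52·(-2)) + (52·47 − 35·5) + (35·55 − 19·47) + (19·45 − (-37)·55)| = 7141, so the area is 7141/2.
Summing gcd(|Δx|,|Δy|) over the edges gives the boundary count: gcd(26,27) + gcd(33,17) + gcd(81,3) + gcd(15,7) + gcd(17,42) + gcd(16,8) + gcd(56,10) = 1+1+3+1+1+8+2 = 17.
Pick's theorem gives I = A − B/2 + 1 = 7141/2 − 17/2 + 1 = 3563.

3563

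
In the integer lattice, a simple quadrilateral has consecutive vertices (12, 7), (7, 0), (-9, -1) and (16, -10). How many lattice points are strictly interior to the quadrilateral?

140

By the shoelace formula, twice the signed area is |(12·0 − 7·7) + (7·(-1) − (-9)·0) + ((-9)·(-10) − 16·(-1)) + (16·7 − 12·(-10))| = 282, so the area is 141.
Summing gcd(|Δx|,|Δy|) over the edges gives the boundary count: gcd(5,7) + gcd(16,1) + gcd(25,9) + gcd(4,17) = 1+1+1+1 = 4.
By Pick's theorem A = I + B/2 − 1, so I = 141 − 4/2 + 1 = 140.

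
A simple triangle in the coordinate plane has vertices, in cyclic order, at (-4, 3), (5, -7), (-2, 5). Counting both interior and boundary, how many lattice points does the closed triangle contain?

The shoelace formula gives twice the area as |((-4)·(-7) − 5·3) + (5·5 − (-2)·(-7)) + ((-2)·3 − (-4)·5)| = 38, so the area is 19.
Along each edge there are gcd(|Δx|,|Δy|)+1 lattice points, so counting each shared vertex once the boundary has gcd(9,10) + gcd(7,12) + gcd(2,2) = 1+1+2 = 4.
Pick's theorem gives I = A − B/2 + 1 = 19 − 4/2 + 1 = 18, so the closed region contains I + B = 18 + 4 = 22 lattice points.

22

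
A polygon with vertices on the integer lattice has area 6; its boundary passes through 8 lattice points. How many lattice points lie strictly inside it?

Pick's theorem A = I + B/2 − 1 rearranges to I = A − B/2 + 1 = 6 − 8/2 + 1 = 3.

3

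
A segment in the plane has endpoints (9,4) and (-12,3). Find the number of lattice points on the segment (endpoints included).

The number of lattice points on a segment between lattice points is gcd(|Δx|,|Δy|) + 1 = gcd(21,1) + 1 = 1 + 1 = 2.

2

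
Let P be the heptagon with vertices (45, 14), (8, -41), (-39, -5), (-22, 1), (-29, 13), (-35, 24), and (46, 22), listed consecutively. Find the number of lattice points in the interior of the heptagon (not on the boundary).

Using the shoelace formula, 2A = |[45·(-41) − 8·14] + [8·(-5) − (-39)·(-41)] + [(-39)·1 − (-22)·(-5)] + [(-22)·13 − (-29)·1] + [(-29)·24 − (-35)·13] + [(-35)·22 − 46·24] + [46·14 − 45·22]| = 6463, so the area is 3231.5.
The number of boundary lattice points is Σ gcd(|Δx|,|Δy|) = gcd(37,55) + gcd(47,36) + gcd(17,6) + gcd(7,12) + gcd(6,11) + gcd(81,2) + gcd(1,8) = 1+1+1+1+1+1+1 = 7.
By Pick's theorem A = I + B/2 − 1, so I = 3231.5 − 7/2 + 1 = 3229.

3229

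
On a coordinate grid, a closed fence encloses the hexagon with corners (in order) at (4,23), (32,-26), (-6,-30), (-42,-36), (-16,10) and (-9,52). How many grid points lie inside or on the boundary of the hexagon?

2590

Using the shoelace formula, 2A = |(4·(-26) − 32·23) + (32·(-30) − (-6)·(-26)) + ((-6)·(-36) − (-42)·(-30)) + ((-42)·10 − (-16)·(-36)) + ((-16)·52 − (-9)·10) + ((-9)·23 − 4·52)| = 5153, so the area is 2576.5.
Along each edge there are gcd(|Δx|,|Δy|)+1 lattice points, so counting each shared vertex once the boundary has gcd(28,49) + gcd(38,4) + gcd(36,6) + gcd(26,46) + gcd(7,42) + gcd(13,29) = 7+2+6+2+7+1 = 25.
Pick's theorem gives I = A − B/2 + 1 = 2576.5 − 25/2 + 1 = 2565, so the closed region contains I + B = 2565 + 25 = 2590 lattice points.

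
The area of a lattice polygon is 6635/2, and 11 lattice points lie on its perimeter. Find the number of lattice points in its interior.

From Pick's theorem, I = A − B/2 + 1 = 6635/2 − 11/2 + 1 = 3313.

3313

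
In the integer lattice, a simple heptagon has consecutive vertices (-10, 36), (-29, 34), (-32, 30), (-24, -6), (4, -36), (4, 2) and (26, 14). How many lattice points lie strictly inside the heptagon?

1953

Using the shoelace formula, 2A = |[(-10)·34 − (-29)·36] + [(-29)·30 − (-32)·34] + [(-32)·(-6) − (-24)·30] + [(-24)·(-36) − 4·(-6)] + [4·2 − 4·(-36)] + [4·14 − 26·2] + [26·36 − (-10)·14]| = 3954, so the area is 1977.
The number of boundary lattice points is Σ gcd(|Δx|,|Δy|) = gcd(19,2) + gcd(3,4) + gcd(8,36) + gcd(28,30) + gcd(0,38) + gcd(22,12) + gcd(36,22) = 1+1+4+2+38+2+2 = 50.
Pick's theorem gives I = A − B/2 + 1 = 1977 − 50/2 + 1 = 1953.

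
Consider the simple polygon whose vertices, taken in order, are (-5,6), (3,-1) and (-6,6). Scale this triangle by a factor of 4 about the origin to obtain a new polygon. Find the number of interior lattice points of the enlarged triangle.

The shoelace formula gives twice the area as |((-5)·(-1) − 3·6) + (3·6 − (-6)·(-1)) + ((-6)·6 − (-5)·6)| = 7, so the area is 3.5.
Summing gcd(|Δx|,|Δy|) over the edges gives the boundary count: gcd(8,7) + gcd(9,7) + gcd(1,0) = 1+1+1 = 3.
Scaling by 4 multiplies the area by 4² = 16 (so the new area is 56) and multiplies the boundary lattice-point count by 4, giving 12.
By Pick's theorem, the interior count of the dilated polygon is 56 − 12/2 + 1 = 51.

51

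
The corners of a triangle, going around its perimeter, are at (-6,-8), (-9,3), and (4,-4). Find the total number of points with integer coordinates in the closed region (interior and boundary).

Using the shoelace formula, 2A = |[(-6)·3 − (-9)·(-8)] + [(-9)·(-4) − 4·3] + [4·(-8) − (-6)·(-4)]| = 122, so the area is 61.
The number of boundary lattice points is Σ gcd(|Δx|,|Δy|) = gcd(3,11) + gcd(13,7) + gcd(10,4) = 1+1+2 = 4.
Pick's theorem gives I = A − B/2 + 1 = 61 − 4/2 + 1 = 60, so the closed region contains I + B = 60 + 4 = 64 lattice points.

64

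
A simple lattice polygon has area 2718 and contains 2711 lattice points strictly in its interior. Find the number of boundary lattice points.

16

Pick's theorem gives A = I + B/2 − 1, so B = 2(A − I + 1) = 2(2718 − 2711 + 1) = 16.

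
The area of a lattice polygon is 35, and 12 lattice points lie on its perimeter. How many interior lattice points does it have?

30

From Pick's theorem, I = A − B/2 + 1 = 35 − 12/2 + 1 = 30.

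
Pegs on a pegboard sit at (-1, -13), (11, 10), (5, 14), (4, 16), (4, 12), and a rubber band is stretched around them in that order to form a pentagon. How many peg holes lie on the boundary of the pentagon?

The number of boundary lattice points is Σ gcd(|Δx|,|Δy|) = gcd(12,23) + gcd(6,4) + gcd(1,2) + gcd(0,4) + gcd(5,25) = 1+2+1+4+5 = 13.

13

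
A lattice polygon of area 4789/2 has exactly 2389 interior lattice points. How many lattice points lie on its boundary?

13

Pick's theorem gives A = I + B/2 − 1, so B = 2(A − I + 1) = 2(4789/2 − 2389 + 1) = 13.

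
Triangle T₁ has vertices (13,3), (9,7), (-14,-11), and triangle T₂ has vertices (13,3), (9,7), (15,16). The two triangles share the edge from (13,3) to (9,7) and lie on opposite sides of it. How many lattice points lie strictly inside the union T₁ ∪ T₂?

The union is the simple quadrilateral with vertices (13,3), (-14,-11), (9,7), (15,16) in order.
By the shoelace formula, twice the signed area is |[13·(-11) − (-14)·3] + [(-14)·7 − 9·(-11)] + [9·16 − 15·7] + [15·3 − 13·16]| = 224, so the area is 112.
Summing gcd(|Δx|,|Δy|) over the edges gives the boundary count: gcd(27,14) + gcd(23,18) + gcd(6,9) + gcd(2,13) = 1+1+3+1 = 6.
By Pick's theorem I = A − B/2 + 1 = 112 − 6/2 + 1 = 110.

110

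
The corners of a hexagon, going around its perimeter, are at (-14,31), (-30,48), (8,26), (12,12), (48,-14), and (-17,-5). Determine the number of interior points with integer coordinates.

1466

Using the shoelace formula, 2A = |((-14)·48 − (-30)·31) + ((-30)·26 − 8·48) + (8·12 − 12·26) + (12·(-14) − 48·12) + (48·(-5) − (-17)·(-14)) + ((-17)·31 − (-14)·(-5))| = 2941, so the area is 2941/2.
Along each edge there are gcd(|Δx|,|Δy|)+1 lattice points, so counting each shared vertex once the boundary has gcd(16,17) + gcd(38,22) + gcd(4,14) + gcd(36,26) + gcd(65,9) + gcd(3,36) = 1+2+2+2+1+3 = 11.
Pick's theorem gives I = A − B/2 + 1 = 2941/2 − 11/2 + 1 = 1466.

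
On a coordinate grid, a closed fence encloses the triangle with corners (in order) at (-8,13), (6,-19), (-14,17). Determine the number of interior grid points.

65

The shoelace formula gives twice the area as |[(-8)·(-19) − 6·13] + [6·17 − (-14)·(-19)] + [(-14)·13 − (-8)·17]| = 136, so the area is 68.
The number of boundary lattice points is Σ gcd(|Δx|,|Δy|) = gcd(14,32) + gcd(20,36) + gcd(6,4) = 2+4+2 = 8.
By Pick's theorem A = I + B/2 − 1, so I = 68 − 8/2 + 1 = 65.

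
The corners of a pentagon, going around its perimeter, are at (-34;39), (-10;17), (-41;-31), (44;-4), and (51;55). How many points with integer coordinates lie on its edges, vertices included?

6

Summing gcd(|Δx|,|Δy|) over the edges gives the boundary count: gcd(24,22) + gcd(31,48) + gcd(85,27) + gcd(7,59) + gcd(85,16) = 2+1+1+1+1 = 6.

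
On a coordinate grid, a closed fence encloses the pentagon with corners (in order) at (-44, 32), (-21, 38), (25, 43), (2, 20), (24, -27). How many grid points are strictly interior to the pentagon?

1684

Using the shoelace formula, 2A = |[(-44)·38 − (-21)·32] + [(-21)·43 − 25·38] + [25·20 − 2·43] + [2·(-27) − 24·20] + [24·32 − (-44)·(-27)]| = 3393, so the area is 3393/2.
Along each edge there are gcd(|Δx|,|Δy|)+1 lattice points, so counting each shared vertex once the boundary has gcd(23,6) + gcd(46,5) + gcd(23,23) + gcd(22,47) + gcd(68,59) = 1+1+23+1+1 = 27.
By Pick's theorem A = I + B/2 − 1, so I = 3393/2 − 27/2 + 1 = 1684.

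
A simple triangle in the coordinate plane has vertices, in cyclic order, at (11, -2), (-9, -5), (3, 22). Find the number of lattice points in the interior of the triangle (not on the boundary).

Using the shoelace formula, 2A = |(11·(-5) − (-9)·(-2)) + ((-9)·22 − 3·(-5)) + (3·(-2) − 11·22)| = 504, so the area is 252.
Summing gcd(|Δx|,|Δy|) over the edges gives the boundary count: gcd(20,3) + gcd(12,27) + gcd(8,24) = 1+3+8 = 12.
Pick's theorem gives I = A − B/2 + 1 = 252 − 12/2 + 1 = 247.

247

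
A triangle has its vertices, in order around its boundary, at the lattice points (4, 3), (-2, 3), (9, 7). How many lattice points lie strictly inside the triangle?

9

By the shoelace formula, twice the signed area is |(4·3 − (-2)·3) + ((-2)·7 − 9·3) + (9·3 − 4·7)| = 24, so the area is 12.
The number of boundary lattice points is Σ gcd(|Δx|,|Δy|) = gcd(6,0) + gcd(11,4) + gcd(5,4) = 6+1+1 = 8.
Pick's theorem gives I = A − B/2 + 1 = 12 − 8/2 + 1 = 9.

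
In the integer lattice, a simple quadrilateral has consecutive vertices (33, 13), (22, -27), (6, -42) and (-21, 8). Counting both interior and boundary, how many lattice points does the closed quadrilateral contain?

By the shoelace formula, twice the signed area is |(33·(-27) − 22·13) + (22·(-42) − 6·(-27)) + (6·8 − (-21)·(-42)) + ((-21)·13 − 33·8)| = 3310, so the area is 1655.
The number of boundary lattice points is Σ gcd(|Δx|,|Δy|) = gcd(11,40) + gcd(16,15) + gcd(27,50) + gcd(54,5) = 1+1+1+1 = 4.
Pick's theorem gives I = A − B/2 + 1 = 1655 − 4/2 + 1 = 1654, so the closed region contains I + B = 1654 + 4 = 1658 lattice points.

1658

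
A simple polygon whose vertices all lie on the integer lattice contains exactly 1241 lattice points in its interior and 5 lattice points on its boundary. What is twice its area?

2485

Pick's theorem states A = I + B/2 − 1, so A = 1241 + 5/2 − 1 = 2485/2.
Hence 2A = 2485.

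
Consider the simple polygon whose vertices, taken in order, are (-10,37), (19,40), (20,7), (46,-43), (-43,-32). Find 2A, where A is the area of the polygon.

8184

Using the shoelace formula, 2A = |[(-10)·40 − 19·37] + [19·7 − 20·40] + [20·(-43) − 46·7] + [46·(-32) − (-43)·(-43)] + [(-43)·37 − (-10)·(-32)]| = 8184, so the area is 4092.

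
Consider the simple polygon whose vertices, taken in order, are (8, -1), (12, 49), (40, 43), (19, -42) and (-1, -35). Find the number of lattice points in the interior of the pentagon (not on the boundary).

By the shoelace formula, twice the signed area is |[8·49 − 12·(-1)] + [12·43 − 40·49] + [40·(-42) − 19·43] + [19·(-35) − (-1)·(-42)] + [(-1)·(-1) − 8·(-35)]| = 3963, so the area is 3963/2.
Summing gcd(|Δx|,|Δy|) over the edges gives the boundary count: gcd(4,50) + gcd(28,6) + gcd(21,85) + gcd(20,7) + gcd(9,34) = 2+2+1+1+1 = 7.
Pick's theorem gives I = A − B/2 + 1 = 3963/2 − 7/2 + 1 = 1979.

1979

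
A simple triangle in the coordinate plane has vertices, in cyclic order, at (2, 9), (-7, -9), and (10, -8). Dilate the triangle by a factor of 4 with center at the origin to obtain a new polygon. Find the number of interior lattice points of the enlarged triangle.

2355

Using the shoelace formula, 2A = |[2·(-9) − (-7)·9] + [(-7)·(-8) − 10·(-9)] + [10·9 − 2·(-8)]| = 297, so the area is 297/2.
Along each edge there are gcd(|Δx|,|Δy|)+1 lattice points, so counting each shared vertex once the boundary has gcd(9,18) + gcd(17,1) + gcd(8,17) = 9+1+1 = 11.
Scaling by 4 multiplies the area by 4² = 16 (so the new area is 2376) and multiplies the boundary lattice-point count by 4, giving 44.
By Pick's theorem, the interior count of the dilated polygon is 2376 − 44/2 + 1 = 2355.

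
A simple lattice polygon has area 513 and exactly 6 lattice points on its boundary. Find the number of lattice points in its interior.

511

From Pick's theorem, I = A − B/2 + 1 = 513 − 6/2 + 1 = 511.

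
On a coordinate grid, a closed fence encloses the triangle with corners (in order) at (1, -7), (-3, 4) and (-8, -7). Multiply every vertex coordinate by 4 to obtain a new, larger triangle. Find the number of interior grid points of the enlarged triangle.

771

The shoelace formula gives twice the area as |(1·4 − (-3)·(-7)) + ((-3)·(-7) − (-8)·4) + ((-8)·(-7) − 1·(-7))| = 99, so the area is 99/2.
Summing gcd(|Δx|,|Δy|) over the edges gives the boundary count: gcd(4,11) + gcd(5,11) + gcd(9,0) = 1+1+9 = 11.
Scaling by 4 multiplies the area by 4² = 16 (so the new area is 792) and multiplies the boundary lattice-point count by 4, giving 44.
By Pick's theorem, the interior count of the dilated polygon is 792 − 44/2 + 1 = 771.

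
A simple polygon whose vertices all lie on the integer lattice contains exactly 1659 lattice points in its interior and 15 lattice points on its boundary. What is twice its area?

Pick's theorem states A = I + B/2 − 1, so A = 1659 + 15/2 − 1 = 3331/2.
Hence 2A = 3331.

3331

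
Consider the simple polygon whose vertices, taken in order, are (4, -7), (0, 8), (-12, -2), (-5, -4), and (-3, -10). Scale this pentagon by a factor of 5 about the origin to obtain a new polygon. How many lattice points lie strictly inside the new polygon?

By the shoelace formula, twice the signed area is |(4·8 − 0·(-7)) + (0·(-2) − (-12)·8) + ((-12)·(-4) − (-5)·(-2)) + ((-5)·(-10) − (-3)·(-4)) + ((-3)·(-7) − 4·(-10))| = 265, so the area is 265/2.
Summing gcd(|Δx|,|Δy|) over the edges gives the boundary count: gcd(4,15) + gcd(12,10) + gcd(7,2) + gcd(2,6) + gcd(7,3) = 1+2+1+2+1 = 7.
Scaling by 5 multiplies the area by 5² = 25 (so the new area is 6625/2) and multiplies the boundary lattice-point count by 5, giving 35.
By Pick's theorem, the interior count of the dilated polygon is 6625/2 − 35/2 + 1 = 3296.

3296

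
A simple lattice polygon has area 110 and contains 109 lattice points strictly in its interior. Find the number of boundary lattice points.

Pick's theorem gives A = I + B/2 − 1, so B = 2(A − I + 1) = 2(110 − 109 + 1) = 4.

4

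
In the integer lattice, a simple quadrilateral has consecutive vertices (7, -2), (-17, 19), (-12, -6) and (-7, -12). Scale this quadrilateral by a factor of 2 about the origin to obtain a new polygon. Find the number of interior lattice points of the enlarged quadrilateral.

1248

The shoelace formula gives twice the area as |[7·19 − (-17)·(-2)] + [(-17)·(-6) − (-12)·19] + [(-12)·(-12) − (-7)·(-6)] + [(-7)·(-2) − 7·(-12)]| = 629, so the area is 629/2.
The number of boundary lattice points is Σ gcd(|Δx|,|Δy|) = gcd(24,21) + gcd(5,25) + gcd(5,6) + gcd(14,10) = 3+5+1+2 = 11.
Scaling by 2 multiplies the area by 2² = 4 (so the new area is 1258) and multiplies the boundary lattice-point count by 2, giving 22.
By Pick's theorem, the interior count of the dilated polygon is 1258 − 22/2 + 1 = 1248.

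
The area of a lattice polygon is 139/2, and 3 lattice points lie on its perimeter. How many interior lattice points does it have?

From Pick's theorem, I = A − B/2 + 1 = 139/2 − 3/2 + 1 = 69.

69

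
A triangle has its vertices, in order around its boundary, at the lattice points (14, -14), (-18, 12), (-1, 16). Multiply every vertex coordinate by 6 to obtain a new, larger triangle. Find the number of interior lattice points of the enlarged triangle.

The shoelace formula gives twice the area as |[14·12 − (-18)·(-14)] + [(-18)·16 − (-1)·12] + [(-1)·(-14) − 14·16]| = 570, so the area is 285.
Summing gcd(|Δx|,|Δy|) over the edges gives the boundary count: gcd(32,26) + gcd(17,4) + gcd(15,30) = 2+1+15 = 18.
Scaling by 6 multiplies the area by 6² = 36 (so the new area is 10260) and multiplies the boundary lattice-point count by 6, giving 108.
By Pick's theorem, the interior count of the dilated polygon is 10260 − 108/2 + 1 = 10207.

10207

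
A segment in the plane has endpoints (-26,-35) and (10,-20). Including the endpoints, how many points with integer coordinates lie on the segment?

4

The number of lattice points on a segment between lattice points is gcd(|Δx|,|Δy|) + 1 = gcd(36,15) + 1 = 3 + 1 = 4.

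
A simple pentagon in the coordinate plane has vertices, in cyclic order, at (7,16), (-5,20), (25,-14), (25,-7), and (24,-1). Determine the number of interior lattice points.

235

By the shoelace formula, twice the signed area is |(7·20 − (-5)·16) + ((-5)·(-14) − 25·20) + (25·(-7) − 25·(-14)) + (25·(-1) − 24·(-7)) + (24·16 − 7·(-1))| = 499, so the area is 499/2.
The number of boundary lattice points is Σ gcd(|Δx|,|Δy|) = gcd(12,4) + gcd(30,34) + gcd(0,7) + gcd(1,6) + gcd(17,17) = 4+2+7+1+17 = 31.
By Pick's theorem A = I + B/2 − 1, so I = 499/2 − 31/2 + 1 = 235.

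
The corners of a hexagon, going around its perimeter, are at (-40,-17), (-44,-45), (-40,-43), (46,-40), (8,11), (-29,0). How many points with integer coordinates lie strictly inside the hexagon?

By the shoelace formula, twice the signed area is |[(-40)·(-45) − (-44)·(-17)] + [(-44)·(-43) − (-40)·(-45)] + [(-40)·(-40) − 46·(-43)] + [46·11 − 8·(-40)] + [8·0 − (-29)·11] + [(-29)·(-17) − (-40)·0]| = 6360, so the area is 3180.
Summing gcd(|Δx|,|Δy|) over the edges gives the boundary count: gcd(4,28) + gcd(4,2) + gcd(86,3) + gcd(38,51) + gcd(37,11) + gcd(11,17) = 4+2+1+1+1+1 = 10.
Pick's theorem gives I = A − B/2 + 1 = 3180 − 10/2 + 1 = 3176.

3176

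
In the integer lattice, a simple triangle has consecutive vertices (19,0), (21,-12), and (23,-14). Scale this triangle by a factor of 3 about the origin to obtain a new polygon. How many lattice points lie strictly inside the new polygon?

82

The shoelace formula gives twice the area as |(19·(-12) − 21·0) + (21·(-14) − 23·(-12)) + (23·0 − 19·(-14))| = 20, so the area is 10.
Along each edge there are gcd(|Δx|,|Δy|)+1 lattice points, so counting each shared vertex once the boundary has gcd(2,12) + gcd(2,2) + gcd(4,14) = 2+2+2 = 6.
Scaling by 3 multiplies the area by 3² = 9 (so the new area is 90) and multiplies the boundary lattice-point count by 3, giving 18.
By Pick's theorem, the interior count of the dilated polygon is 90 − 18/2 + 1 = 82.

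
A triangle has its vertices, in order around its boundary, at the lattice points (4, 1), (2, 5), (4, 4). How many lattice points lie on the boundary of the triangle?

6

Along each edge there are gcd(|Δx|,|Δy|)+1 lattice points, so counting each shared vertex once the boundary has gcd(2,4) + gcd(2,1) + gcd(0,3) = 2+1+3 = 6.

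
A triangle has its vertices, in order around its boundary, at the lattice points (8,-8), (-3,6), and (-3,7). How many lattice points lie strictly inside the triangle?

5

By the shoelace formula, twice the signed area is |(8·6 − (-3)·(-8)) + ((-3)·7 − (-3)·6) + ((-3)·(-8) − 8·7)| = 11, so the area is 11/2.
Along each edge there are gcd(|Δx|,|Δy|)+1 lattice points, so counting each shared vertex once the boundary has gcd(11,14) + gcd(0,1) + gcd(11,15) = 1+1+1 = 3.
By Pick's theorem A = I + B/2 − 1, so I = 11/2 − 3/2 + 1 = 5.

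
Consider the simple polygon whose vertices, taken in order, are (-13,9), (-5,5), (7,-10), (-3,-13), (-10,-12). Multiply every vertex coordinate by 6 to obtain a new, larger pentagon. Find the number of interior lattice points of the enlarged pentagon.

By the shoelace formula, twice the signed area is |((-13)·5 − (-5)·9) + ((-5)·(-10) − 7·5) + (7·(-13) − (-3)·(-10)) + ((-3)·(-12) − (-10)·(-13)) + ((-10)·9 − (-13)·(-12))| = 466, so the area is 233.
Summing gcd(|Δx|,|Δy|) over the edges gives the boundary count: gcd(8,4) + gcd(12,15) + gcd(10,3) + gcd(7,1) + gcd(3,21) = 4+3+1+1+3 = 12.
Scaling by 6 multiplies the area by 6² = 36 (so the new area is 8388) and multiplies the boundary lattice-point count by 6, giving 72.
By Pick's theorem, the interior count of the dilated polygon is 8388 − 72/2 + 1 = 8353.

8353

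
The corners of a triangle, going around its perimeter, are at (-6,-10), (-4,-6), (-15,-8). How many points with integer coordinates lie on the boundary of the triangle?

Along each edge there are gcd(|Δx|,|Δy|)+1 lattice points, so counting each shared vertex once the boundary has gcd(2,4) + gcd(11,2) + gcd(9,2) = 2+1+1 = 4.

4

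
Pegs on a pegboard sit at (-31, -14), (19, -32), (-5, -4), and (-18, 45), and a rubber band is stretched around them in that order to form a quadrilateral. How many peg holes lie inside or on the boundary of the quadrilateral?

Using the shoelace formula, 2A = |((-31)·(-32) − 19·(-14)) + (19·(-4) − (-5)·(-32)) + ((-5)·45 − (-18)·(-4)) + ((-18)·(-14) − (-31)·45)| = 2372, so the area is 1186.
Summing gcd(|Δx|,|Δy|) over the edges gives the boundary count: gcd(50,18) + gcd(24,28) + gcd(13,49) + gcd(13,59) = 2+4+1+1 = 8.
Pick's theorem gives I = A − B/2 + 1 = 1186 − 8/2 + 1 = 1183, so the closed region contains I + B = 1183 + 8 = 1191 lattice points.

1191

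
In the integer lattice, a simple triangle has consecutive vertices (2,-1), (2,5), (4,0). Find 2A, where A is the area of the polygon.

12

The shoelace formula gives twice the area as |[2·5 − 2·(-1)] + [2·0 − 4·5] + [4·(-1) − 2·0]| = 12, so the area is 6.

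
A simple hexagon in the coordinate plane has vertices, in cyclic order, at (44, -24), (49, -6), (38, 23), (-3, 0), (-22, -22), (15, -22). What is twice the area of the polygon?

3824

Using the shoelace formula, 2A = |[44·(-6) − 49·(-24)] + [49·23 − 38·(-6)] + [38·0 − (-3)·23] + [(-3)·(-22) − (-22)·0] + [(-22)·(-22) − 15·(-22)] + [15·(-24) − 44·(-22)]| = 3824, so the area is 1912.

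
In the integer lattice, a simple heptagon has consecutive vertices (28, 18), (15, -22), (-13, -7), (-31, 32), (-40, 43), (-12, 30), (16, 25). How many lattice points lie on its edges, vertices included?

9

Along each edge there are gcd(|Δx|,|Δy|)+1 lattice points, so counting each shared vertex once the boundary has gcd(13,40) + gcd(28,15) + gcd(18,39) + gcd(9,11) + gcd(28,13) + gcd(28,5) + gcd(12,7) = 1+1+3+1+1+1+1 = 9.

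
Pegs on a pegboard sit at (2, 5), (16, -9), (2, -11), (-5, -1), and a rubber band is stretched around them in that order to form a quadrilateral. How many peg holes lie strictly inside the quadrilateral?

The shoelace formula gives twice the area as |[2·(-9) − 16·5] + [16·(-11) − 2·(-9)] + [2·(-1) − (-5)·(-11)] + [(-5)·5 − 2·(-1)]| = 336, so the area is 168.
Summing gcd(|Δx|,|Δy|) over the edges gives the boundary count: gcd(14,14) + gcd(14,2) + gcd(7,10) + gcd(7,6) = 14+2+1+1 = 18.
Pick's theorem gives I = A − B/2 + 1 = 168 − 18/2 + 1 = 160.

160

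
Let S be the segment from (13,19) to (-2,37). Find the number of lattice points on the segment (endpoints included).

4

The number of lattice points on a segment between lattice points is gcd(|Δx|,|Δy|) + 1 = gcd(15,18) + 1 = 3 + 1 = 4.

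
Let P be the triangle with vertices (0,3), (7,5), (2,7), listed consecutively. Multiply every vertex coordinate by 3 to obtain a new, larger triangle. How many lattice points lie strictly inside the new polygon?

The shoelace formula gives twice the area as |[0·5 − 7·3] + [7·7 − 2·5] + [2·3 − 0·7]| = 24, so the area is 12.
Along each edge there are gcd(|Δx|,|Δy|)+1 lattice points, so counting each shared vertex once the boundary has gcd(7,2) + gcd(5,2) + gcd(2,4) = 1+1+2 = 4.
Scaling by 3 multiplies the area by 3² = 9 (so the new area is 108) and multiplies the boundary lattice-point count by 3, giving 12.
By Pick's theorem, the interior count of the dilated polygon is 108 − 12/2 + 1 = 103.

103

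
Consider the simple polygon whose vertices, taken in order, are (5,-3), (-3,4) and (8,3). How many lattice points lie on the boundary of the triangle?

5

The number of boundary lattice points is Σ gcd(|Δx|,|Δy|) = gcd(8,7) + gcd(11,1) + gcd(3,6) = 1+1+3 = 5.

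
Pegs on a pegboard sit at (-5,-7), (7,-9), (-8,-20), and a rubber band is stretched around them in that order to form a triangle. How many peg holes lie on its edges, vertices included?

4

Summing gcd(|Δx|,|Δy|) over the edges gives the boundary count: gcd(12,2) + gcd(15,11) + gcd(3,13) = 2+1+1 = 4.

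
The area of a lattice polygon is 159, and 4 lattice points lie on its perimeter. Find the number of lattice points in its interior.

158

From Pick's theorem, I = A − B/2 + 1 = 159 − 4/2 + 1 = 158.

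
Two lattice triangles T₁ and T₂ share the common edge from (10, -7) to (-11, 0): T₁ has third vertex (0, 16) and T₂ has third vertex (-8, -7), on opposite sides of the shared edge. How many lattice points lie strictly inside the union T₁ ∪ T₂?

The union is the simple quadrilateral with vertices (10, -7), (0, 16), (-11, 0), (-8, -7) in order.
Using the shoelace formula, 2A = |[10·16 − 0·(-7)] + [0·0 − (-11)·16] + [(-11)·(-7) − (-8)·0] + [(-8)·(-7) − 10·(-7)]| = 539, so the area is 539/2.
Summing gcd(|Δx|,|Δy|) over the edges gives the boundary count: gcd(10,23) + gcd(11,16) + gcd(3,7) + gcd(18,0) = 1+1+1+18 = 21.
By Pick's theorem I = A − B/2 + 1 = 539/2 − 21/2 + 1 = 260.

260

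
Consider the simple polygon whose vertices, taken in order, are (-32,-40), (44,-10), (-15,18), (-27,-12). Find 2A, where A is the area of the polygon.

4084

The shoelace formula gives twice the area as |[(-32)·(-10) − 44·(-40)] + [44·18 − (-15)·(-10)] + [(-15)·(-12) − (-27)·18] + [(-27)·(-40) − (-32)·(-12)]| = 4084, so the area is 2042.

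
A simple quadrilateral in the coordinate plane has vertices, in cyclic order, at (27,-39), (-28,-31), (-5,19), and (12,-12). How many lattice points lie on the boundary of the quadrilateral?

6

Summing gcd(|Δx|,|Δy|) over the edges gives the boundary count: gcd(55,8) + gcd(23,50) + gcd(17,31) + gcd(15,27) = 1+1+1+3 = 6.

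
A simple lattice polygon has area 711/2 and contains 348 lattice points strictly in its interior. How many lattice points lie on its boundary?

Pick's theorem gives A = I + B/2 − 1, so B = 2(A − I + 1) = 2(711/2 − 348 + 1) = 17.

17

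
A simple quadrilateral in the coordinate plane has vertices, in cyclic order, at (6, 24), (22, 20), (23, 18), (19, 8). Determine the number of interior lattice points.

108

The shoelace formula gives twice the area as |(6·20 − 22·24) + (22·18 − 23·20) + (23·8 − 19·18) + (19·24 − 6·8)| = 222, so the area is 111.
Summing gcd(|Δx|,|Δy|) over the edges gives the boundary count: gcd(16,4) + gcd(1,2) + gcd(4,10) + gcd(13,16) = 4+1+2+1 = 8.
Pick's theorem gives I = A − B/2 + 1 = 111 − 8/2 + 1 = 108.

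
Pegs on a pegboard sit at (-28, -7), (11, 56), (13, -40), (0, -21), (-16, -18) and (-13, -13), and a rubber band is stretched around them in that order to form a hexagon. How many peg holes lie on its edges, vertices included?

11

The number of boundary lattice points is Σ gcd(|Δx|,|Δy|) = gcd(39,63) + gcd(2,96) + gcd(13,19) + gcd(16,3) + gcd(3,5) + gcd(15,6) = 3+2+1+1+1+3 = 11.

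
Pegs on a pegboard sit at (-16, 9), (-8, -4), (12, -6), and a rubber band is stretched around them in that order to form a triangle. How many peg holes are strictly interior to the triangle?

121

Using the shoelace formula, 2A = |[(-16)·(-4) − (-8)·9] + [(-8)·(-6) − 12·(-4)] + [12·9 − (-16)·(-6)]| = 244, so the area is 122.
The number of boundary lattice points is Σ gcd(|Δx|,|Δy|) = gcd(8,13) + gcd(20,2) + gcd(28,15) = 1+2+1 = 4.
Pick's theorem gives I = A − B/2 + 1 = 122 − 4/2 + 1 = 121.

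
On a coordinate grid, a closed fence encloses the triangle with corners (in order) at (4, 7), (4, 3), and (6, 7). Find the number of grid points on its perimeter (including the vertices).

The number of boundary lattice points is Σ gcd(|Δx|,|Δy|) = gcd(0,4) + gcd(2,4) + gcd(2,0) = 4+2+2 = 8.

8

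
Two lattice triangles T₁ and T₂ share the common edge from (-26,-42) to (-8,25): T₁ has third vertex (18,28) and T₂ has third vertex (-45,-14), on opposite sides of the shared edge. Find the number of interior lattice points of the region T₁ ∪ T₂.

The union is the simple quadrilateral with vertices (-26,-42), (18,28), (-8,25), (-45,-14) in order.
The shoelace formula gives twice the area as |[(-26)·28 − 18·(-42)] + [18·25 − (-8)·28] + [(-8)·(-14) − (-45)·25] + [(-45)·(-42) − (-26)·(-14)]| = 3465, so the area is 1732.5.
Summing gcd(|Δx|,|Δy|) over the edges gives the boundary count: gcd(44,70) + gcd(26,3) + gcd(37,39) + gcd(19,28) = 2+1+1+1 = 5.
By Pick's theorem I = A − B/2 + 1 = 1732.5 − 5/2 + 1 = 1731.

1731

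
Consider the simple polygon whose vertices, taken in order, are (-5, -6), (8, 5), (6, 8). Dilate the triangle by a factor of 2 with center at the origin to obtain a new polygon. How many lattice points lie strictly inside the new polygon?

120

Using the shoelace formula, 2A = |[(-5)·5 − 8·(-6)] + [8·8 − 6·5] + [6·(-6) − (-5)·8]| = 61, so the area is 30.5.
Summing gcd(|Δx|,|Δy|) over the edges gives the boundary count: gcd(13,11) + gcd(2,3) + gcd(11,14) = 1+1+1 = 3.
Scaling by 2 multiplies the area by 2² = 4 (so the new area is 122) and multiplies the boundary lattice-point count by 2, giving 6.
By Pick's theorem, the interior count of the dilated polygon is 122 − 6/2 + 1 = 120.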